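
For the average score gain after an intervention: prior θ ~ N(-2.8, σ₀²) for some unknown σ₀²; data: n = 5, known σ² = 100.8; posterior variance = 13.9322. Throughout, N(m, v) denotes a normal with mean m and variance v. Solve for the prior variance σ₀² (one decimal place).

σ₀² = 45.1

Posterior precision equals prior precision plus data precision: 1/σ_n² = 1/σ₀² + n/σ².
So 1/σ₀² = 1/13.9322 − 5/100.8 = 0.071776 − 0.049603 = 0.022173.
Hence σ₀² = 1/0.022173 ≈ 45.1.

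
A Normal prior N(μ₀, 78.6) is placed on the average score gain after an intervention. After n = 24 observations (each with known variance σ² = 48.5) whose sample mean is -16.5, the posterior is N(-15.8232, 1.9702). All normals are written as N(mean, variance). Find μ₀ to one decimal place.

μ₀ = 10.5

The posterior mean is a precision-weighted average: μ_n = (τ₀μ₀ + τ_data·x̄)/(τ₀+τ_data), with τ₀=1/σ₀² and τ_data=n/σ².
Here τ₀ = 1/78.6 = 0.012723 and τ_data = 24/48.5 = 0.494845, so τ_n = 0.507568.
Rearranging for μ₀: μ₀ = (μ_n·τ_n − τ_data·x̄)/τ₀ = (-15.8232·0.507568 − 0.494845·-16.5) / 0.012723 = 0.133593/0.012723 ≈ 10.5.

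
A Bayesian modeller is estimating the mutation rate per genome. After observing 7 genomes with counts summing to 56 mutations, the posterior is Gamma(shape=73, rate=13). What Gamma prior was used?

Gamma(shape=17, rate=6)

Gamma–Poisson conjugacy: posterior shape = α + Σxᵢ, posterior rate = β + n.
So α = 73 − 56 = 17 and β = 13 − 7 = 6.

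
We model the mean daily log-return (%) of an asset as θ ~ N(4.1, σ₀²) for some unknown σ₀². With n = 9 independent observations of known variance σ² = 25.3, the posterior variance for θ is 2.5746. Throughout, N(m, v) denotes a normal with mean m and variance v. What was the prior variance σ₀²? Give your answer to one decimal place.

For the Normal–Normal model with known σ², precisions add: τ_n = τ₀ + n/σ².
So 1/σ₀² = 1/2.5746 − 9/25.3 = 0.388410 − 0.355731 = 0.032679.
Hence σ₀² = 1/0.032679 ≈ 30.6.

σ₀² = 30.6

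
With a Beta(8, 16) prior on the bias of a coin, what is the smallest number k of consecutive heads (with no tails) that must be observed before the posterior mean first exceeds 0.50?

k = 9

After k heads and 0 tails the posterior is Beta(8+k, 16), with mean (8+k)/(8+16+k).
Set (8+k)/(24+k) > 0.50 and solve: k > (0.50·24 − 8)/(1 − 0.50) = 8.000.
The smallest integer exceeding 8.000 is 9.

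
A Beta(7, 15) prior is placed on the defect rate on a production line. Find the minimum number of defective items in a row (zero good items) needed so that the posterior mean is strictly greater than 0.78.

After k defective items and 0 good items the posterior is Beta(7+k, 15), with mean (7+k)/(7+15+k).
Set (7+k)/(22+k) > 0.78 and solve: k > (0.78·22 − 7)/(1 − 0.78) = 46.182.
The smallest integer exceeding 46.182 is 47, and checking k=47: (54)/(69) = 0.7826 > 0.78.

k = 47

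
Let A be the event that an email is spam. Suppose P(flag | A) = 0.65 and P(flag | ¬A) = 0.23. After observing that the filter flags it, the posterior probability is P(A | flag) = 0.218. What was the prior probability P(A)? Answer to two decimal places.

Bayes' rule in odds form gives O(A|E) = O(A)·[P(E|A)/P(E|¬A)], hence O(A) = O(A|E)/LR.
Posterior odds = 0.218/(1−0.218) = 0.2788. LR = 0.65/0.23 = 2.8261.
Prior odds = 0.2788/2.8261 = 0.0987, so P(A) = 0.0987/(1+0.0987) ≈ 0.09.

P(A) = 0.09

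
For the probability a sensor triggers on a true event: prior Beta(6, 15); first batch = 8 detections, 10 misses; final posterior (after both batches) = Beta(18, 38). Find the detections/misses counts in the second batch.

4 detections and 13 misses

Because Beta–binomial updating is additive in the counts, the combined data contributed (α_post−α_prior, β_post−β_prior) successes and failures.
Total across both batches: 18−6=12 detections, 38−15=23 misses.
Subtract the first batch: 12−8=4 detections and 23−10=13 misses.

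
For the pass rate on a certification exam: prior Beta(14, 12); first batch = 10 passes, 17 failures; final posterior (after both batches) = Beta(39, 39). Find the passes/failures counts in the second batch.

15 passes and 10 failures

Sequential conjugate updates are equivalent to a single update on the pooled data, so total successes = posterior α − prior α and total failures = posterior β − prior β.
Total across both batches: 39−14=25 passes, 39−12=27 failures.
Subtract the first batch: 25−10=15 passes and 27−17=10 failures.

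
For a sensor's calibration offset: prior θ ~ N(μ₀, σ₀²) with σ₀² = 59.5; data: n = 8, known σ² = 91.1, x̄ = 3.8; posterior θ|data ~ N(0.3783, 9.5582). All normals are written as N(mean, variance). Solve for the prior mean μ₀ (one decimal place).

The posterior mean is a precision-weighted average: μ_n = (τ₀μ₀ + τ_data·x̄)/(τ₀+τ_data), with τ₀=1/σ₀² and τ_data=n/σ².
Here τ₀ = 1/59.5 = 0.016807 and τ_data = 8/91.1 = 0.087816, so τ_n = 0.104623.
Rearranging for μ₀: μ₀ = (μ_n·τ_n − τ_data·x̄)/τ₀ = (0.3783·0.104623 − 0.087816·3.8) / 0.016807 = -0.294122/0.016807 ≈ -17.5.

μ₀ = -17.5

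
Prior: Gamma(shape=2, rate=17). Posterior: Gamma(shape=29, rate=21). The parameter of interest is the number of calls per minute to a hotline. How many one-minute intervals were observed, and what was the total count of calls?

A Gamma(α, β) prior (rate parametrization) on a Poisson rate with n observations summing to S gives posterior Gamma(α+S, β+n).
Matching: Σxᵢ = 29 − 2 = 27 and n = 21 − 17 = 4.

n = 4 one-minute intervals with total 27 calls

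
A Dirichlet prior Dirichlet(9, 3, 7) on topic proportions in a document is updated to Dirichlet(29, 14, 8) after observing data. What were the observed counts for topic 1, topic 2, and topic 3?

For a Dirichlet(α) prior with multinomial counts c, the posterior is Dirichlet(α + c) componentwise.
Counts are posterior − prior componentwise: 29−9=20, 14−3=11, 8−7=1.

counts (20, 11, 1)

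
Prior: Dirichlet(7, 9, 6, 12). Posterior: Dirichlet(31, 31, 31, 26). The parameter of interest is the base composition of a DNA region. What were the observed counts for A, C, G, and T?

counts (24, 22, 25, 14)

For a Dirichlet(α) prior with multinomial counts c, the posterior is Dirichlet(α + c) componentwise.
Counts are posterior − prior componentwise: 31−7=24, 31−9=22, 31−6=25, 26−12=14.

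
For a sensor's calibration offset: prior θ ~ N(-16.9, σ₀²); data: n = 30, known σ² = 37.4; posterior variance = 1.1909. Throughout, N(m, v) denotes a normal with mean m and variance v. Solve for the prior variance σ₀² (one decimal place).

σ₀² = 26.6

For the Normal–Normal model with known σ², precisions add: τ_n = τ₀ + n/σ².
So 1/σ₀² = 1/1.1909 − 30/37.4 = 0.839701 − 0.802139 = 0.037562.
Hence σ₀² = 1/0.037562 ≈ 26.6.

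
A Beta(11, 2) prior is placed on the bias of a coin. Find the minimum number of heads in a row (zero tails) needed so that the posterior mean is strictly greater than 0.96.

After k heads and 0 tails the posterior is Beta(11+k, 2), with mean (11+k)/(11+2+k).
Set (11+k)/(13+k) > 0.96 and solve: k > (0.96·13 − 11)/(1 − 0.96) = 37.000.
The smallest integer exceeding 37.000 is 38.

k = 38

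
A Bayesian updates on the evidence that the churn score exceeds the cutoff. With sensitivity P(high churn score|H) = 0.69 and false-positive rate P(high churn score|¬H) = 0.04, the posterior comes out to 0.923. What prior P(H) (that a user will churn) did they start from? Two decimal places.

P(H) = 0.41

In odds form, posterior odds = prior odds × likelihood ratio, so prior odds = posterior odds ÷ LR.
Posterior odds = 0.923/(1−0.923) = 11.9870. LR = 0.69/0.04 = 17.2500.
Prior odds = 11.9870/17.2500 = 0.6949, so P(H) = 0.6949/(1+0.6949) ≈ 0.41.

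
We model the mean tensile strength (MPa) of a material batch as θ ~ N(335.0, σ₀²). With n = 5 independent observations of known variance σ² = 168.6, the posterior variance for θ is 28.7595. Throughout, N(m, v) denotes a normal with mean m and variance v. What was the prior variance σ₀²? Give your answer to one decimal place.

For the Normal–Normal model with known σ², precisions add: τ_n = τ₀ + n/σ².
So 1/σ₀² = 1/28.7595 − 5/168.6 = 0.034771 − 0.029656 = 0.005115.
Hence σ₀² = 1/0.005115 ≈ 195.5.

σ₀² = 195.5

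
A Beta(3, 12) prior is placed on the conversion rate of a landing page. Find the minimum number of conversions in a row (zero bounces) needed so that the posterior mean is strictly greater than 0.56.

After k conversions and 0 bounces the posterior is Beta(3+k, 12), with mean (3+k)/(3+12+k).
Set (3+k)/(15+k) > 0.56 and solve: k > (0.56·15 − 3)/(1 − 0.56) = 12.273.
The smallest integer exceeding 12.273 is 13.

k = 13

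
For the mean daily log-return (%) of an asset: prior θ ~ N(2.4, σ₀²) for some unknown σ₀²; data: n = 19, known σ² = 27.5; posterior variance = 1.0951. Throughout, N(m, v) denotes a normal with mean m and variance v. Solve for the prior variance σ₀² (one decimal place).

σ₀² = 4.5

For the Normal–Normal model with known σ², precisions add: τ_n = τ₀ + n/σ².
So 1/σ₀² = 1/1.0951 − 19/27.5 = 0.913159 − 0.690909 = 0.222250.
Hence σ₀² = 1/0.222250 ≈ 4.5.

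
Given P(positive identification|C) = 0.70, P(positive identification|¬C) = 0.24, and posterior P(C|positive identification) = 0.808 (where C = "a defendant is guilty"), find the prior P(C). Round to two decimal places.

P(C) = 0.59

In odds form, posterior odds = prior odds × likelihood ratio, so prior odds = posterior odds ÷ LR.
Posterior odds = 0.808/(1−0.808) = 4.2083. LR = 0.70/0.24 = 2.9167.
Prior odds = 4.2083/2.9167 = 1.4428, so P(C) = 1.4428/(1+1.4428) ≈ 0.59.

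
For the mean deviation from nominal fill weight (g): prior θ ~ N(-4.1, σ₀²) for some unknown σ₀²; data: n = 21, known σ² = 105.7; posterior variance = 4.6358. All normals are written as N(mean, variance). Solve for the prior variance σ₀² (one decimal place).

σ₀² = 58.7

For the Normal–Normal model with known σ², precisions add: τ_n = τ₀ + n/σ².
So 1/σ₀² = 1/4.6358 − 21/105.7 = 0.215712 − 0.198675 = 0.017037.
Hence σ₀² = 1/0.017037 ≈ 58.7.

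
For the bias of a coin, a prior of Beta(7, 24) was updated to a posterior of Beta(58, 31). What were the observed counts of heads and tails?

Beta is conjugate to the binomial likelihood: posterior = Beta(α+s, β+f).
So s = 58 − 7 = 51 and f = 31 − 24 = 7.

51 heads and 7 tails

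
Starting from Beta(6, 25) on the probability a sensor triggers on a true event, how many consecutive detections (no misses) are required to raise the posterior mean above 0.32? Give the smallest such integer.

k = 6

After k detections and 0 misses the posterior is Beta(6+k, 25), with mean (6+k)/(6+25+k).
Set (6+k)/(31+k) > 0.32 and solve: k > (0.32·31 − 6)/(1 − 0.32) = 5.765.
The smallest integer exceeding 5.765 is 6.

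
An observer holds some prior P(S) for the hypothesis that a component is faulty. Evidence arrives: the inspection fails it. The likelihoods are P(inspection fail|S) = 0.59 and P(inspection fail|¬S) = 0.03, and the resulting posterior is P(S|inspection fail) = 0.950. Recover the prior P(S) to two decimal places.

P(S) = 0.49

Bayes' rule in odds form gives O(S|E) = O(S)·[P(E|S)/P(E|¬S)], hence O(S) = O(S|E)/LR.
Posterior odds = 0.950/(1−0.950) = 19.0000. LR = 0.59/0.03 = 19.6667.
Prior odds = 19.0000/19.6667 = 0.9661, so P(S) = 0.9661/(1+0.9661) ≈ 0.49.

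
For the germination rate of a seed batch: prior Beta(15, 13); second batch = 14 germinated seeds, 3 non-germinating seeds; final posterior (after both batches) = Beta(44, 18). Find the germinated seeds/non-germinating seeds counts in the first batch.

15 germinated seeds and 2 non-germinating seeds

Because Beta–binomial updating is additive in the counts, the combined data contributed (α_post−α_prior, β_post−β_prior) successes and failures.
Total across both batches: 44−15=29 germinated seeds, 18−13=5 non-germinating seeds.
Subtract the second batch: 29−14=15 germinated seeds and 5−3=2 non-germinating seeds.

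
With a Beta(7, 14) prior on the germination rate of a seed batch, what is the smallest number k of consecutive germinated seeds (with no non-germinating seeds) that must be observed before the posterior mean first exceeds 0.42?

After k germinated seeds and 0 non-germinating seeds the posterior is Beta(7+k, 14), with mean (7+k)/(7+14+k).
Set (7+k)/(21+k) > 0.42 and solve: k > (0.42·21 − 7)/(1 − 0.42) = 3.138.
The smallest integer exceeding 3.138 is 4.

k = 4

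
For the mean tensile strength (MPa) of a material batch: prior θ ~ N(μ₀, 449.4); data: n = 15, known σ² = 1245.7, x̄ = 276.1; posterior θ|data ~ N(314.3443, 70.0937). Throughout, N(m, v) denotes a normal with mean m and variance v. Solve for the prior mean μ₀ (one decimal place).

The posterior mean is a precision-weighted average: μ_n = (τ₀μ₀ + τ_data·x̄)/(τ₀+τ_data), with τ₀=1/σ₀² and τ_data=n/σ².
Here τ₀ = 1/449.4 = 0.002225 and τ_data = 15/1245.7 = 0.012041, so τ_n = 0.014266.
Rearranging for μ₀: μ₀ = (μ_n·τ_n − τ_data·x̄)/τ₀ = (314.3443·0.014266 − 0.012041·276.1) / 0.002225 = 1.159916/0.002225 ≈ 521.3.

μ₀ = 521.3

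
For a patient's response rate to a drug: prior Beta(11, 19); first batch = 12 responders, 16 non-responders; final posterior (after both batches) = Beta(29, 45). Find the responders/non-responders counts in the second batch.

6 responders and 10 non-responders

Because Beta–binomial updating is additive in the counts, the combined data contributed (α_post−α_prior, β_post−β_prior) successes and failures.
Total across both batches: 29−11=18 responders, 45−19=26 non-responders.
Subtract the first batch: 18−12=6 responders and 26−16=10 non-responders.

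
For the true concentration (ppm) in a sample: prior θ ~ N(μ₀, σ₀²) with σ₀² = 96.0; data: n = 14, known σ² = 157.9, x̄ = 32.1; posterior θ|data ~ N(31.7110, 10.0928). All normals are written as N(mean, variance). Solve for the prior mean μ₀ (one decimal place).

With known observation variance, the Normal–Normal posterior has precision τ_n = τ₀ + n/σ² and mean μ_n = (τ₀μ₀ + (n/σ²)x̄)/τ_n.
Here τ₀ = 1/96.0 = 0.010417 and τ_data = 14/157.9 = 0.088664, so τ_n = 0.099081.
Rearranging for μ₀: μ₀ = (μ_n·τ_n − τ_data·x̄)/τ₀ = (31.7110·0.099081 − 0.088664·32.1) / 0.010417 = 0.295843/0.010417 ≈ 28.4.

μ₀ = 28.4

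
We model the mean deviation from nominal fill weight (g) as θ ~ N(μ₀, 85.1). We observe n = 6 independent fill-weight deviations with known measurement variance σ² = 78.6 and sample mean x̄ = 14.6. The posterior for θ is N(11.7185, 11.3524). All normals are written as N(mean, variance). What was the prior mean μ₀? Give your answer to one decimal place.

μ₀ = -7.0

The posterior mean is a precision-weighted average: μ_n = (τ₀μ₀ + τ_data·x̄)/(τ₀+τ_data), with τ₀=1/σ₀² and τ_data=n/σ².
Here τ₀ = 1/85.1 = 0.011751 and τ_data = 6/78.6 = 0.076336, so τ_n = 0.088087.
Rearranging for μ₀: μ₀ = (μ_n·τ_n − τ_data·x̄)/τ₀ = (11.7185·0.088087 − 0.076336·14.6) / 0.011751 = -0.082258/0.011751 ≈ -7.0.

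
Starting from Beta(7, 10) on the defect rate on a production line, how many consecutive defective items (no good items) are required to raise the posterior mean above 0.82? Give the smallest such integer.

After k defective items and 0 good items the posterior is Beta(7+k, 10), with mean (7+k)/(7+10+k).
Set (7+k)/(17+k) > 0.82 and solve: k > (0.82·17 − 7)/(1 − 0.82) = 38.556.
The smallest integer exceeding 38.556 is 39.

k = 39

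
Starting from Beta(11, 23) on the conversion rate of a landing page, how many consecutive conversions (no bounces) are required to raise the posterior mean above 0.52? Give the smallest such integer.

k = 14

After k conversions and 0 bounces the posterior is Beta(11+k, 23), with mean (11+k)/(11+23+k).
Set (11+k)/(34+k) > 0.52 and solve: k > (0.52·34 − 11)/(1 − 0.52) = 13.917.
The smallest integer exceeding 13.917 is 14.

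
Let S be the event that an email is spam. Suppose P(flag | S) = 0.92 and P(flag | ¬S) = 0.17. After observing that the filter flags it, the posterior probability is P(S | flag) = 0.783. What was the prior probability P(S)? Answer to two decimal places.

Bayes' rule in odds form gives O(S|E) = O(S)·[P(E|S)/P(E|¬S)], hence O(S) = O(S|E)/LR.
Posterior odds = 0.783/(1−0.783) = 3.6083. LR = 0.92/0.17 = 5.4118.
Prior odds = 3.6083/5.4118 = 0.6667, so P(S) = 0.6667/(1+0.6667) ≈ 0.40.

P(S) = 0.40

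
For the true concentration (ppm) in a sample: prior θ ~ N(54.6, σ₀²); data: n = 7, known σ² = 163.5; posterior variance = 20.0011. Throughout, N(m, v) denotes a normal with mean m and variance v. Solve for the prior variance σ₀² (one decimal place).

σ₀² = 139.2

For the Normal–Normal model with known σ², precisions add: τ_n = τ₀ + n/σ².
So 1/σ₀² = 1/20.0011 − 7/163.5 = 0.049997 − 0.042813 = 0.007184.
Hence σ₀² = 1/0.007184 ≈ 139.2.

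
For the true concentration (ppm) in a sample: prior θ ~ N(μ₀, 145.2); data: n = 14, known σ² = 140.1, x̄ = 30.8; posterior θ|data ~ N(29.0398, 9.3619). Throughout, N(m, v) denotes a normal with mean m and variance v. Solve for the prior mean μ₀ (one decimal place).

With known observation variance, the Normal–Normal posterior has precision τ_n = τ₀ + n/σ² and mean μ_n = (τ₀μ₀ + (n/σ²)x̄)/τ_n.
Here τ₀ = 1/145.2 = 0.006887 and τ_data = 14/140.1 = 0.099929, so τ_n = 0.106816.
Rearranging for μ₀: μ₀ = (μ_n·τ_n − τ_data·x̄)/τ₀ = (29.0398·0.106816 − 0.099929·30.8) / 0.006887 = 0.024102/0.006887 ≈ 3.5.

μ₀ = 3.5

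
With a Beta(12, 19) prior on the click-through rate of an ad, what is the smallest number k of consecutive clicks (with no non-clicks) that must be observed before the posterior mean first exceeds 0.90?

k = 160

After k clicks and 0 non-clicks the posterior is Beta(12+k, 19), with mean (12+k)/(12+19+k).
Set (12+k)/(31+k) > 0.90 and solve: k > (0.90·31 − 12)/(1 − 0.90) = 159.000.
The smallest integer exceeding 159.000 is 160, and checking k=160: (172)/(191) = 0.9005 > 0.90.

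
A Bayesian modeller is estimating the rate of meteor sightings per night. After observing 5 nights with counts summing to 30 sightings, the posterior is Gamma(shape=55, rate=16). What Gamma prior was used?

A Gamma(α, β) prior (rate parametrization) on a Poisson rate with n observations summing to S gives posterior Gamma(α+S, β+n).
So α = 55 − 30 = 25 and β = 16 − 5 = 11.

Gamma(shape=25, rate=11)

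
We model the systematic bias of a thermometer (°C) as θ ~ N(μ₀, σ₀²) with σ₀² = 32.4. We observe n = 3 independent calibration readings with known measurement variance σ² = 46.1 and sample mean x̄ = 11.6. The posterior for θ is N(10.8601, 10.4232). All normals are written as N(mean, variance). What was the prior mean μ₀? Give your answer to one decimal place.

The posterior mean is a precision-weighted average: μ_n = (τ₀μ₀ + τ_data·x̄)/(τ₀+τ_data), with τ₀=1/σ₀² and τ_data=n/σ².
Here τ₀ = 1/32.4 = 0.030864 and τ_data = 3/46.1 = 0.065076, so τ_n = 0.095940.
Rearranging for μ₀: μ₀ = (μ_n·τ_n − τ_data·x̄)/τ₀ = (10.8601·0.095940 − 0.065076·11.6) / 0.030864 = 0.287036/0.030864 ≈ 9.3.

μ₀ = 9.3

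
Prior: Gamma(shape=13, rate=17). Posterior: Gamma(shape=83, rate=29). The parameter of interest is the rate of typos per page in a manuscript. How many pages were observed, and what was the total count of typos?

n = 12 pages with total 70 typos

A Gamma(α, β) prior (rate parametrization) on a Poisson rate with n observations summing to S gives posterior Gamma(α+S, β+n).
Matching: Σxᵢ = 83 − 13 = 70 and n = 29 − 17 = 12.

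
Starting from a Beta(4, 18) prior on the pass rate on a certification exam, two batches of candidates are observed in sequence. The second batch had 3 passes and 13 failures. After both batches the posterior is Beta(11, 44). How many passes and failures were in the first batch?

4 passes and 13 failures

Sequential conjugate updates are equivalent to a single update on the pooled data, so total successes = posterior α − prior α and total failures = posterior β − prior β.
Total across both batches: 11−4=7 passes, 44−18=26 failures.
Subtract the second batch: 7−3=4 passes and 26−13=13 failures.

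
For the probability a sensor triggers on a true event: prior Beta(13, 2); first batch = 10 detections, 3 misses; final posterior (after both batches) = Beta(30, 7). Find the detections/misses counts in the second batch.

Because Beta–binomial updating is additive in the counts, the combined data contributed (α_post−α_prior, β_post−β_prior) successes and failures.
Total across both batches: 30−13=17 detections, 7−2=5 misses.
Subtract the first batch: 17−10=7 detections and 5−3=2 misses.

7 detections and 2 misses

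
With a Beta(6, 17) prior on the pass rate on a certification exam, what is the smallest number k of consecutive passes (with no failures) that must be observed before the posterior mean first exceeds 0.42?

After k passes and 0 failures the posterior is Beta(6+k, 17), with mean (6+k)/(6+17+k).
Set (6+k)/(23+k) > 0.42 and solve: k > (0.42·23 − 6)/(1 − 0.42) = 6.310.
The smallest integer exceeding 6.310 is 7, and checking k=7: (13)/(30) = 0.4333 > 0.42.

k = 7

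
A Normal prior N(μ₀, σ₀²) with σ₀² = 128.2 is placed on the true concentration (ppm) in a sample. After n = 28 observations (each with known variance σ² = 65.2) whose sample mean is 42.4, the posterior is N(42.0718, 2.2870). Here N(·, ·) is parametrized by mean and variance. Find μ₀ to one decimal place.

μ₀ = 24.0

The posterior mean is a precision-weighted average: μ_n = (τ₀μ₀ + τ_data·x̄)/(τ₀+τ_data), with τ₀=1/σ₀² and τ_data=n/σ².
Here τ₀ = 1/128.2 = 0.007800 and τ_data = 28/65.2 = 0.429448, so τ_n = 0.437248.
Rearranging for μ₀: μ₀ = (μ_n·τ_n − τ_data·x̄)/τ₀ = (42.0718·0.437248 − 0.429448·42.4) / 0.007800 = 0.187215/0.007800 ≈ 24.0.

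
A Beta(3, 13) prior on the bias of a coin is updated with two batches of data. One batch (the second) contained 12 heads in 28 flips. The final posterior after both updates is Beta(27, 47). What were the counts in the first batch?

12 heads and 18 tails

Because Beta–binomial updating is additive in the counts, the combined data contributed (α_post−α_prior, β_post−β_prior) successes and failures.
Total across both batches: 27−3=24 heads, 47−13=34 tails.
Subtract the second batch: 24−12=12 heads and 34−16=18 tails.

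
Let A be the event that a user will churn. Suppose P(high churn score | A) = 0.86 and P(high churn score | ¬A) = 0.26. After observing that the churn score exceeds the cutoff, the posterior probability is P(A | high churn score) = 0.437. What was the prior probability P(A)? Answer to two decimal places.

P(A) = 0.19

In odds form, posterior odds = prior odds × likelihood ratio, so prior odds = posterior odds ÷ LR.
Posterior odds = 0.437/(1−0.437) = 0.7762. LR = 0.86/0.26 = 3.3077.
Prior odds = 0.7762/3.3077 = 0.2347, so P(A) = 0.2347/(1+0.2347) ≈ 0.19.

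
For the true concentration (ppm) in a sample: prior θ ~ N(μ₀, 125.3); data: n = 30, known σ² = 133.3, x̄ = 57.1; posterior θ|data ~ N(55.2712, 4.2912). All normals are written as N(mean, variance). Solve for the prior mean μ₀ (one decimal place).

μ₀ = 3.7

With known observation variance, the Normal–Normal posterior has precision τ_n = τ₀ + n/σ² and mean μ_n = (τ₀μ₀ + (n/σ²)x̄)/τ_n.
Here τ₀ = 1/125.3 = 0.007981 and τ_data = 30/133.3 = 0.225056, so τ_n = 0.233037.
Rearranging for μ₀: μ₀ = (μ_n·τ_n − τ_data·x̄)/τ₀ = (55.2712·0.233037 − 0.225056·57.1) / 0.007981 = 0.029537/0.007981 ≈ 3.7.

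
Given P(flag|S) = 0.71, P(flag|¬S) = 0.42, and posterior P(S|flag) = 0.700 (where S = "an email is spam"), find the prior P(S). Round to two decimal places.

P(S) = 0.58

Bayes' rule in odds form gives O(S|E) = O(S)·[P(E|S)/P(E|¬S)], hence O(S) = O(S|E)/LR.
Posterior odds = 0.700/(1−0.700) = 2.3333. LR = 0.71/0.42 = 1.6905.
Prior odds = 2.3333/1.6905 = 1.3802, so P(S) = 1.3802/(1+1.3802) ≈ 0.58.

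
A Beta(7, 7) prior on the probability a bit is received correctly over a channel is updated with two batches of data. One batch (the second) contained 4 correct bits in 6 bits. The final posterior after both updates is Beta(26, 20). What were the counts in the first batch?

Because Beta–binomial updating is additive in the counts, the combined data contributed (α_post−α_prior, β_post−β_prior) successes and failures.
Total across both batches: 26−7=19 correct bits, 20−7=13 errors.
Subtract the second batch: 19−4=15 correct bits and 13−2=11 errors.

15 correct bits and 11 errors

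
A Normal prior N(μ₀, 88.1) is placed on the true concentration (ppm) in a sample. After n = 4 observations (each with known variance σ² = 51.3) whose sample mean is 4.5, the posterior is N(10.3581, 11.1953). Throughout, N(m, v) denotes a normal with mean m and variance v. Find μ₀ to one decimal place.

The posterior mean is a precision-weighted average: μ_n = (τ₀μ₀ + τ_data·x̄)/(τ₀+τ_data), with τ₀=1/σ₀² and τ_data=n/σ².
Here τ₀ = 1/88.1 = 0.011351 and τ_data = 4/51.3 = 0.077973, so τ_n = 0.089324.
Rearranging for μ₀: μ₀ = (μ_n·τ_n − τ_data·x̄)/τ₀ = (10.3581·0.089324 − 0.077973·4.5) / 0.011351 = 0.574348/0.011351 ≈ 50.6.

μ₀ = 50.6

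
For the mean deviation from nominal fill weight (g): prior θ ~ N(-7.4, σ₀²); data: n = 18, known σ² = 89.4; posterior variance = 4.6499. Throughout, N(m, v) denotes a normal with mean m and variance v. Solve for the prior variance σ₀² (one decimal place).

For the Normal–Normal model with known σ², precisions add: τ_n = τ₀ + n/σ².
So 1/σ₀² = 1/4.6499 − 18/89.4 = 0.215058 − 0.201342 = 0.013716.
Hence σ₀² = 1/0.013716 ≈ 72.9.

σ₀² = 72.9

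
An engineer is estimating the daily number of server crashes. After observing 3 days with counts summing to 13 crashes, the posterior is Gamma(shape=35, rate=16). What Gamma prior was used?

Gamma–Poisson conjugacy: posterior shape = α + Σxᵢ, posterior rate = β + n.
So α = 35 − 13 = 22 and β = 16 − 3 = 13.

Gamma(shape=22, rate=13)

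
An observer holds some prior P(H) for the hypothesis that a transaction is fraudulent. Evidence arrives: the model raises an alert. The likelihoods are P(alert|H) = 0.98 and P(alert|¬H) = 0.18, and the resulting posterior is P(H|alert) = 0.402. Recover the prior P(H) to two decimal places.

P(H) = 0.11

Bayes' rule in odds form gives O(H|E) = O(H)·[P(E|H)/P(E|¬H)], hence O(H) = O(H|E)/LR.
Posterior odds = 0.402/(1−0.402) = 0.6722. LR = 0.98/0.18 = 5.4444.
Prior odds = 0.6722/5.4444 = 0.1235, so P(H) = 0.1235/(1+0.1235) ≈ 0.11.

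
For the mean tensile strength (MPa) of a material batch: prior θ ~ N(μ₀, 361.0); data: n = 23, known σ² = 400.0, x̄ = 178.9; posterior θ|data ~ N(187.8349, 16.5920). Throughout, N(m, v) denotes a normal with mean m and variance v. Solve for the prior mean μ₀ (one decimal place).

The posterior mean is a precision-weighted average: μ_n = (τ₀μ₀ + τ_data·x̄)/(τ₀+τ_data), with τ₀=1/σ₀² and τ_data=n/σ².
Here τ₀ = 1/361.0 = 0.002770 and τ_data = 23/400.0 = 0.057500, so τ_n = 0.060270.
Rearranging for μ₀: μ₀ = (μ_n·τ_n − τ_data·x̄)/τ₀ = (187.8349·0.060270 − 0.057500·178.9) / 0.002770 = 1.034059/0.002770 ≈ 373.3.

μ₀ = 373.3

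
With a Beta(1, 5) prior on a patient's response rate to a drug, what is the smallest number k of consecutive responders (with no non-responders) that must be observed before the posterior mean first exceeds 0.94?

After k responders and 0 non-responders the posterior is Beta(1+k, 5), with mean (1+k)/(1+5+k).
Set (1+k)/(6+k) > 0.94 and solve: k > (0.94·6 − 1)/(1 − 0.94) = 77.333.
The smallest integer exceeding 77.333 is 78, and checking k=78: (79)/(84) = 0.9405 > 0.94.

k = 78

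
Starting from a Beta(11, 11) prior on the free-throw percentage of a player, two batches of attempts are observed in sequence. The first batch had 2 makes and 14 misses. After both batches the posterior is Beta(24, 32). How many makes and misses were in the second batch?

11 makes and 7 misses

Sequential conjugate updates are equivalent to a single update on the pooled data, so total successes = posterior α − prior α and total failures = posterior β − prior β.
Total across both batches: 24−11=13 makes, 32−11=21 misses.
Subtract the first batch: 13−2=11 makes and 21−14=7 misses.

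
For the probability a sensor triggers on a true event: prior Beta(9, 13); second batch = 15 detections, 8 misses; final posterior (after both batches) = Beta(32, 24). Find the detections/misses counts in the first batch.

8 detections and 3 misses

Sequential conjugate updates are equivalent to a single update on the pooled data, so total successes = posterior α − prior α and total failures = posterior β − prior β.
Total across both batches: 32−9=23 detections, 24−13=11 misses.
Subtract the second batch: 23−15=8 detections and 11−8=3 misses.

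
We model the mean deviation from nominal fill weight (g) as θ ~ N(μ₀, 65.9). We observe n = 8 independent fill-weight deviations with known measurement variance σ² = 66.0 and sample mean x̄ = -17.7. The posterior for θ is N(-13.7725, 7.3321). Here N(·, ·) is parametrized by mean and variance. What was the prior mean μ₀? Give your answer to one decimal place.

μ₀ = 17.6

With known observation variance, the Normal–Normal posterior has precision τ_n = τ₀ + n/σ² and mean μ_n = (τ₀μ₀ + (n/σ²)x̄)/τ_n.
Here τ₀ = 1/65.9 = 0.015175 and τ_data = 8/66.0 = 0.121212, so τ_n = 0.136387.
Rearranging for μ₀: μ₀ = (μ_n·τ_n − τ_data·x̄)/τ₀ = (-13.7725·0.136387 − 0.121212·-17.7) / 0.015175 = 0.267062/0.015175 ≈ 17.6.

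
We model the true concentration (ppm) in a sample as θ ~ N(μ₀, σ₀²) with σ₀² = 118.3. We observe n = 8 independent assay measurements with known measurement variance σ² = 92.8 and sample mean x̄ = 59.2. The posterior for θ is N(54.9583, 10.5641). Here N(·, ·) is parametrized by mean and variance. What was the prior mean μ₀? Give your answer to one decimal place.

μ₀ = 11.7

The posterior mean is a precision-weighted average: μ_n = (τ₀μ₀ + τ_data·x̄)/(τ₀+τ_data), with τ₀=1/σ₀² and τ_data=n/σ².
Here τ₀ = 1/118.3 = 0.008453 and τ_data = 8/92.8 = 0.086207, so τ_n = 0.094660.
Rearranging for μ₀: μ₀ = (μ_n·τ_n − τ_data·x̄)/τ₀ = (54.9583·0.094660 − 0.086207·59.2) / 0.008453 = 0.098898/0.008453 ≈ 11.7.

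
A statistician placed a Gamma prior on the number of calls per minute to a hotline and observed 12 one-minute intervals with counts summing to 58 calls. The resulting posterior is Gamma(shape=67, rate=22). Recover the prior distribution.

Gamma–Poisson conjugacy: posterior shape = α + Σxᵢ, posterior rate = β + n.
So α = 67 − 58 = 9 and β = 22 − 12 = 10.

Gamma(shape=9, rate=10)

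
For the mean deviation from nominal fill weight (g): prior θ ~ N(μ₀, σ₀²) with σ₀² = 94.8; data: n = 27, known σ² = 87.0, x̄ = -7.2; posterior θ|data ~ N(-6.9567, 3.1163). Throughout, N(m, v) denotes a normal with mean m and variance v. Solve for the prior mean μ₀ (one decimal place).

The posterior mean is a precision-weighted average: μ_n = (τ₀μ₀ + τ_data·x̄)/(τ₀+τ_data), with τ₀=1/σ₀² and τ_data=n/σ².
Here τ₀ = 1/94.8 = 0.010549 and τ_data = 27/87.0 = 0.310345, so τ_n = 0.320894.
Rearranging for μ₀: μ₀ = (μ_n·τ_n − τ_data·x̄)/τ₀ = (-6.9567·0.320894 − 0.310345·-7.2) / 0.010549 = 0.002121/0.010549 ≈ 0.2.

μ₀ = 0.2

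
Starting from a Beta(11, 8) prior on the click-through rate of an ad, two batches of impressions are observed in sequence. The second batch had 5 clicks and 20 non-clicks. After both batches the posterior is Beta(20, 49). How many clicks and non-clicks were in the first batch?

Sequential conjugate updates are equivalent to a single update on the pooled data, so total successes = posterior α − prior α and total failures = posterior β − prior β.
Total across both batches: 20−11=9 clicks, 49−8=41 non-clicks.
Subtract the second batch: 9−5=4 clicks and 41−20=21 non-clicks.

4 clicks and 21 non-clicks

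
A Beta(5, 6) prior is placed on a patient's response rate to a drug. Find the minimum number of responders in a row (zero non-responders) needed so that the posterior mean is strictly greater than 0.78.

After k responders and 0 non-responders the posterior is Beta(5+k, 6), with mean (5+k)/(5+6+k).
Set (5+k)/(11+k) > 0.78 and solve: k > (0.78·11 − 5)/(1 − 0.78) = 16.273.
The smallest integer exceeding 16.273 is 17.

k = 17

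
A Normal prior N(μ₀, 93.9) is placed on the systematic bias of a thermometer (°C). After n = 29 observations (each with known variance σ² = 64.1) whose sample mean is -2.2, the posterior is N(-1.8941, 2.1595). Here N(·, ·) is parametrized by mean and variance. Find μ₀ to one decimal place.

With known observation variance, the Normal–Normal posterior has precision τ_n = τ₀ + n/σ² and mean μ_n = (τ₀μ₀ + (n/σ²)x̄)/τ_n.
Here τ₀ = 1/93.9 = 0.010650 and τ_data = 29/64.1 = 0.452418, so τ_n = 0.463068.
Rearranging for μ₀: μ₀ = (μ_n·τ_n − τ_data·x̄)/τ₀ = (-1.8941·0.463068 − 0.452418·-2.2) / 0.010650 = 0.118223/0.010650 ≈ 11.1.

μ₀ = 11.1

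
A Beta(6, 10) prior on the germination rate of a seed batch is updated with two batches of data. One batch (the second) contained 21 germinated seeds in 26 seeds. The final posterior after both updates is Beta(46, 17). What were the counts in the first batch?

19 germinated seeds and 2 non-germinating seeds

Sequential conjugate updates are equivalent to a single update on the pooled data, so total successes = posterior α − prior α and total failures = posterior β − prior β.
Total across both batches: 46−6=40 germinated seeds, 17−10=7 non-germinating seeds.
Subtract the second batch: 40−21=19 germinated seeds and 7−5=2 non-germinating seeds.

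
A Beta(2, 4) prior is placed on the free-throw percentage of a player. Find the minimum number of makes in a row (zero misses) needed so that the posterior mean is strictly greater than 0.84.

After k makes and 0 misses the posterior is Beta(2+k, 4), with mean (2+k)/(2+4+k).
Set (2+k)/(6+k) > 0.84 and solve: k > (0.84·6 − 2)/(1 − 0.84) = 19.000.
The smallest integer exceeding 19.000 is 20, and checking k=20: (22)/(26) = 0.8462 > 0.84.

k = 20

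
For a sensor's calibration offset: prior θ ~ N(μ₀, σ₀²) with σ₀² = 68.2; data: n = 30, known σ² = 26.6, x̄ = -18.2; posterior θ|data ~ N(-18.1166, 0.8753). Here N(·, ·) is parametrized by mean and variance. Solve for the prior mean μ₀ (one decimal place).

With known observation variance, the Normal–Normal posterior has precision τ_n = τ₀ + n/σ² and mean μ_n = (τ₀μ₀ + (n/σ²)x̄)/τ_n.
Here τ₀ = 1/68.2 = 0.014663 and τ_data = 30/26.6 = 1.127820, so τ_n = 1.142483.
Rearranging for μ₀: μ₀ = (μ_n·τ_n − τ_data·x̄)/τ₀ = (-18.1166·1.142483 − 1.127820·-18.2) / 0.014663 = -0.171584/0.014663 ≈ -11.7.

μ₀ = -11.7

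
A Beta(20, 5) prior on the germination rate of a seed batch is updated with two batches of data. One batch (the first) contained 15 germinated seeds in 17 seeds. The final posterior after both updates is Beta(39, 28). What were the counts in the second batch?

Because Beta–binomial updating is additive in the counts, the combined data contributed (α_post−α_prior, β_post−β_prior) successes and failures.
Total across both batches: 39−20=19 germinated seeds, 28−5=23 non-germinating seeds.
Subtract the first batch: 19−15=4 germinated seeds and 23−2=21 non-germinating seeds.

4 germinated seeds and 21 non-germinating seeds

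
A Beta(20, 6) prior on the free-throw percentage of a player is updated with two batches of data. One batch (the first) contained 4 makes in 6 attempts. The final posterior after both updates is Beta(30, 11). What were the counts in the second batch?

Sequential conjugate updates are equivalent to a single update on the pooled data, so total successes = posterior α − prior α and total failures = posterior β − prior β.
Total across both batches: 30−20=10 makes, 11−6=5 misses.
Subtract the first batch: 10−4=6 makes and 5−2=3 misses.

6 makes and 3 misses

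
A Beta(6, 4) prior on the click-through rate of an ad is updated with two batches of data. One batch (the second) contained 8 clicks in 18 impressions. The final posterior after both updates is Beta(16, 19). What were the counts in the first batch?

2 clicks and 5 non-clicks

Sequential conjugate updates are equivalent to a single update on the pooled data, so total successes = posterior α − prior α and total failures = posterior β − prior β.
Total across both batches: 16−6=10 clicks, 19−4=15 non-clicks.
Subtract the second batch: 10−8=2 clicks and 15−10=5 non-clicks.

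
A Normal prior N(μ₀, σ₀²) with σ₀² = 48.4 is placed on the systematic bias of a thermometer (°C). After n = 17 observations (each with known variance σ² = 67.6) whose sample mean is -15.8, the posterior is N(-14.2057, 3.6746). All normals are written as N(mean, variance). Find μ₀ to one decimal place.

μ₀ = 5.2

With known observation variance, the Normal–Normal posterior has precision τ_n = τ₀ + n/σ² and mean μ_n = (τ₀μ₀ + (n/σ²)x̄)/τ_n.
Here τ₀ = 1/48.4 = 0.020661 and τ_data = 17/67.6 = 0.251479, so τ_n = 0.272140.
Rearranging for μ₀: μ₀ = (μ_n·τ_n − τ_data·x̄)/τ₀ = (-14.2057·0.272140 − 0.251479·-15.8) / 0.020661 = 0.107429/0.020661 ≈ 5.2.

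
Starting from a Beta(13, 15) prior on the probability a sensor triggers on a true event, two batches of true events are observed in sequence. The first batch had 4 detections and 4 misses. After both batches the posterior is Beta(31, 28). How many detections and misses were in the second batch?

Because Beta–binomial updating is additive in the counts, the combined data contributed (α_post−α_prior, β_post−β_prior) successes and failures.
Total across both batches: 31−13=18 detections, 28−15=13 misses.
Subtract the first batch: 18−4=14 detections and 13−4=9 misses.

14 detections and 9 misses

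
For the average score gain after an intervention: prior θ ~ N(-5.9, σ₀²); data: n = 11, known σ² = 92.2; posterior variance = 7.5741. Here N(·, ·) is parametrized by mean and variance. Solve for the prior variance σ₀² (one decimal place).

For the Normal–Normal model with known σ², precisions add: τ_n = τ₀ + n/σ².
So 1/σ₀² = 1/7.5741 − 11/92.2 = 0.132029 − 0.119306 = 0.012723.
Hence σ₀² = 1/0.012723 ≈ 78.6.

σ₀² = 78.6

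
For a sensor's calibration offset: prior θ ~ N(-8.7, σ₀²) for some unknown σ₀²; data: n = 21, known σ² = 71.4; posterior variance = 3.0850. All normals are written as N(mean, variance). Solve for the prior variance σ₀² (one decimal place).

Posterior precision equals prior precision plus data precision: 1/σ_n² = 1/σ₀² + n/σ².
So 1/σ₀² = 1/3.0850 − 21/71.4 = 0.324149 − 0.294118 = 0.030031.
Hence σ₀² = 1/0.030031 ≈ 33.3.

σ₀² = 33.3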